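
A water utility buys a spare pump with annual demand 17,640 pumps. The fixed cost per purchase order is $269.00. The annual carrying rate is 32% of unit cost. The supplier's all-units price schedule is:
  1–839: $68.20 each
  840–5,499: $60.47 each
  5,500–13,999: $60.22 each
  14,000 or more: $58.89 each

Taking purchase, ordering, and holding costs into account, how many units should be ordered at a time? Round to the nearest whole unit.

Holding cost per unit per year at price C is H = 0.32·C.
Evaluate total cost at each tier's feasible EOQ or, if the EOQ is below the tier, at the tier's minimum quantity.
EOQ at $68.20 = 659.4 (feasible in tier 1): TC = 17,640×$68.20 + (17,640/659.4)×269 + (659.4/2)×0.32×$68.20 = $1,217,439.55.
EOQ at $60.47 = 700.3 < 840, so use break Q=840: TC = 17,640×$60.47 + (17,640/840.0)×269 + (840.0/2)×0.32×$60.47 = $1,080,466.97.
EOQ at $60.22 = 701.8 < 5500, so use break Q=5500: TC = 17,640×$60.22 + (17,640/5500.0)×269 + (5500.0/2)×0.32×$60.22 = $1,116,137.16.
EOQ at $58.89 = 709.7 < 14000, so use break Q=14000: TC = 17,640×$58.89 + (17,640/14000.0)×269 + (14000.0/2)×0.32×$58.89 = $1,171,072.14.
Lowest total cost is $1,080,466.97 at Q = 840.0.

Q* ≈ 840 pumps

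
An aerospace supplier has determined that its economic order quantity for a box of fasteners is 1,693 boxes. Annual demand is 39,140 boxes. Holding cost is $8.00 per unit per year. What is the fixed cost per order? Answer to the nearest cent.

Invert the EOQ relation Q*² = 2DS/H.
From Q* = √(2DS/H): S = Q*²H / (2D) = 1,693² × 8 / (2 × 39,140) = 292.9227.

S ≈ $292.92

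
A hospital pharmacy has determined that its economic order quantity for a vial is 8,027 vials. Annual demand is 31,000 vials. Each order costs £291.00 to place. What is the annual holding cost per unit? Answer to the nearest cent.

H ≈ £0.28

The basic EOQ model gives Q* = √(2DS/H); rearrange for the unknown.
From Q* = √(2DS/H): H = 2DS / Q*² = 2 × 31,000 × 291 / 8,027² = 0.2800.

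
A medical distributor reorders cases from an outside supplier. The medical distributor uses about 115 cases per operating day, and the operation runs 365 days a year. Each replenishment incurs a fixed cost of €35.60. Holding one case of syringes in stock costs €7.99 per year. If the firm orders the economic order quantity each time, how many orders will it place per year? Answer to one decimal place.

N ≈ 68.6 orders per year

Annual demand D = 115 × 365 = 41,975.
Q* = √(2DS/H) = √(2 × 41,975 × 35.6 / 7.99) ≈ 611.59.
Orders per year = D / Q* = 41,975 / 611.59 ≈ 68.632.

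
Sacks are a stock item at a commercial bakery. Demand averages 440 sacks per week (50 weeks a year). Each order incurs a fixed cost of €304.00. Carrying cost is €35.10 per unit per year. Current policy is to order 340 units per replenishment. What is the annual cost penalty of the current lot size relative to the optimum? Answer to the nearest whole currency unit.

Extra cost ≈ €3,970 per year

Annual demand D = 440 × 50 = 22,000.
EOQ = √(2DS/H) = √(2 × 22,000 × 304 / 35.1) ≈ 617.32.
Cost at Q* = (D/Q*)S + (Q*/2)H = √(2DSH) ≈ €21,667.89.
Cost at Q = 340: (22,000/340)×304 + (340/2)×35.1 = €19,670.59 + €5,967.00 = €25,637.59.
Excess = €25,637.59 − €21,667.89 = €3,969.69.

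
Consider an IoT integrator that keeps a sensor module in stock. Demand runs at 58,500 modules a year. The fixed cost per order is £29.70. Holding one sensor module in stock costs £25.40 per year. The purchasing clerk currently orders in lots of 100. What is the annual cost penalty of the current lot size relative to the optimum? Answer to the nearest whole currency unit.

EOQ = √(2DS/H) = √(2 × 58,500 × 29.7 / 25.4) ≈ 369.87.
Cost at Q* = (D/Q*)S + (Q*/2)H = √(2DSH) ≈ £9,394.81.
Cost at Q = 100: (58,500/100)×29.7 + (100/2)×25.4 = £17,374.50 + £1,270.00 = £18,644.50.
Excess = £18,644.50 − £9,394.81 = £9,249.69.

Extra cost ≈ £9,250 per year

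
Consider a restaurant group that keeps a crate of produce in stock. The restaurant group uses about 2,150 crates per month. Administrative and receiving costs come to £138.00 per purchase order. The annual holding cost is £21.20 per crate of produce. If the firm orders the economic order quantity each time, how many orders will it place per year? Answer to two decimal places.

N ≈ 44.52 orders per year

Annual demand D = 2,150 × 12 = 25,800.
Q* = √(2DS/H) = √(2 × 25,800 × 138 / 21.2) ≈ 579.56.
Orders per year = D / Q* = 25,800 / 579.56 ≈ 44.517.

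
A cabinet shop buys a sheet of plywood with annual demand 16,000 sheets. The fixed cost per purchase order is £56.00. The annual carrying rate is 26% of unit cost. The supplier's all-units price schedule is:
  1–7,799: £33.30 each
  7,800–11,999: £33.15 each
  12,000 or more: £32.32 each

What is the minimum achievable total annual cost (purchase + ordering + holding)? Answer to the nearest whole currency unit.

TC* ≈ £536,739

Holding cost per unit per year at price C is H = 0.26·C.
For each price level, check whether its EOQ is feasible; otherwise the best quantity at that price is the breakpoint.
EOQ at £33.30 = 454.9 (feasible in tier 1): TC = 16,000×£33.30 + (16,000/454.9)×56 + (454.9/2)×0.26×£33.30 = £536,738.93.
EOQ at £33.15 = 456.0 < 7800, so use break Q=7800: TC = 16,000×£33.15 + (16,000/7800.0)×56 + (7800.0/2)×0.26×£33.15 = £564,128.97.
EOQ at £32.32 = 461.8 < 12000, so use break Q=12000: TC = 16,000×£32.32 + (16,000/12000.0)×56 + (12000.0/2)×0.26×£32.32 = £567,613.87.
Lowest total cost among the candidates is at Q = 454.9.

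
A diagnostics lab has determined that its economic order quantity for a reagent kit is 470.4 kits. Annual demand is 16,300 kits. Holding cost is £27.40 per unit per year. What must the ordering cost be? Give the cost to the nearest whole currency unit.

Invert the EOQ relation Q*² = 2DS/H.
From Q* = √(2DS/H): S = Q*²H / (2D) = 470.4² × 27.4 / (2 × 16,300) = 185.9806.

S ≈ £186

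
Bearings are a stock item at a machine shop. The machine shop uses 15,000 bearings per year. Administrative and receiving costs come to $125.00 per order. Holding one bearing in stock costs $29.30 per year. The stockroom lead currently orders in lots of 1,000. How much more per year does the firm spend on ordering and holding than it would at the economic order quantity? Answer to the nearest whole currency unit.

EOQ = √(2DS/H) = √(2 × 15,000 × 125 / 29.3) ≈ 357.75.
Cost at Q* = (D/Q*)S + (Q*/2)H = √(2DSH) ≈ $10,482.13.
Cost at Q = 1,000: (15,000/1,000)×125 + (1,000/2)×29.3 = $1,875.00 + $14,650.00 = $16,525.00.
Excess = $16,525.00 − $10,482.13 = $6,042.87.

Extra cost ≈ $6,043 per year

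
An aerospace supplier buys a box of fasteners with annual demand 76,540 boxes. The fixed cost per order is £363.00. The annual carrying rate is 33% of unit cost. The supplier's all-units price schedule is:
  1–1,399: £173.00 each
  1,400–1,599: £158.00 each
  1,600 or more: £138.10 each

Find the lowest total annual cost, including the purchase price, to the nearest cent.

Holding cost per unit per year at price C is H = 0.33·C.
Evaluate total cost at each tier's feasible EOQ or, if the EOQ is below the tier, at the tier's minimum quantity.
EOQ at £173.00 = 986.6 (feasible in tier 1): TC = 76,540×£173.00 + (76,540/986.6)×363 + (986.6/2)×0.33×£173.00 = £13,297,743.88.
EOQ at £158.00 = 1032.4 < 1400, so use break Q=1400: TC = 76,540×£158.00 + (76,540/1400.0)×363 + (1400.0/2)×0.33×£158.00 = £12,149,663.73.
EOQ at £138.10 = 1104.2 < 1600, so use break Q=1600: TC = 76,540×£138.10 + (76,540/1600.0)×363 + (1600.0/2)×0.33×£138.10 = £10,623,997.41.
Lowest total cost among the candidates is at Q = 1600.0.

TC* ≈ £10,623,997.41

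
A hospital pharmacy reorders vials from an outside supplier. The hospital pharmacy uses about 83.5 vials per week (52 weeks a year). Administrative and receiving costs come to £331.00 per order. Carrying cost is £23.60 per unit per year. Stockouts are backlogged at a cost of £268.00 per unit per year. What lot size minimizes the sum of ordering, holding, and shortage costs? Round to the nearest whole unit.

Q* ≈ 364 vials

Annual demand D = 83.5 × 52 = 4,342.
With planned backorders, Q* = √(2DS/H) · √((H+B)/B).
√(2DS/H) = √(2 × 4,342 × 331 / 23.6) = 348.994.
√((H+B)/B) = √((23.6+268)/268) = 1.0431.
Q* ≈ 364.036.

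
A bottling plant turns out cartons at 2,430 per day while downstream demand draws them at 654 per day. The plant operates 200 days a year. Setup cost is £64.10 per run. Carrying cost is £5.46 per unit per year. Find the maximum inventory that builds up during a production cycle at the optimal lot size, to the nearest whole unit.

Annual demand D = 654 × 200 = 130,800.
Production build-up factor (1 − d/p) = 1 − 654/2,430 = 0.7309.
Q* = √(2DS / (H(1 − d/p))) = √(2 × 130,800 × 64.1 / (5.46 × 0.7309)).
= √(16,768,560 / 3.9905) ≈ 2049.903.
Maximum inventory = Q*(1 − d/p) = 2049.903 × 0.7309 ≈ 1498.200.

I_max ≈ 1,498 cartons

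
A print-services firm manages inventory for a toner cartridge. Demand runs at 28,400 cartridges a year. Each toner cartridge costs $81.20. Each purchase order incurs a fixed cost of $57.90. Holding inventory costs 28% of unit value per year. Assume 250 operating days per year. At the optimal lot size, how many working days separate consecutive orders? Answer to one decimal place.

Holding cost H = 0.28 × $81.20 = $22.7360 per unit per year.
Q* = √(2DS/H) = √(2 × 28,400 × 57.9 / 22.736) ≈ 380.33.
Cycle time = Q*/D × 250 = 380.33 / 28,400 × 250 ≈ 3.348 days.

T ≈ 3.3 days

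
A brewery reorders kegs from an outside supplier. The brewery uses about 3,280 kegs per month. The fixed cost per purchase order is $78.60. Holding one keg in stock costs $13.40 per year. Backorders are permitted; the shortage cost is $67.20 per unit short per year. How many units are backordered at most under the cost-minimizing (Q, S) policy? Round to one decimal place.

Annual demand D = 3,280 × 12 = 39,360.
With planned backorders, Q* = √(2DS/H) · √((H+B)/B).
√(2DS/H) = √(2 × 39,360 × 78.6 / 13.4) = 679.519.
√((H+B)/B) = √((13.4+67.2)/67.2) = 1.0952.
Q* ≈ 744.191.
S* = Q* · H/(H+B) = 744.191 × 13.4/80.6 ≈ 123.724.

S* ≈ 123.7 kegs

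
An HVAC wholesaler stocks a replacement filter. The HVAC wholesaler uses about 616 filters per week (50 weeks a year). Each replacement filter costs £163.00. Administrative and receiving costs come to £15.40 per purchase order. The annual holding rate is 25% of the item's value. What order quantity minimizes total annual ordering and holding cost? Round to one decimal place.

Q* ≈ 152.6 filters

Annual demand D = 616 × 50 = 30,800.
Holding cost H = 0.25 × £163.00 = £40.7500 per unit per year.
EOQ = √(2DS / H) = √(2 × 30,800 × 15.4 / 40.75).
= √(948,640 / 40.75) = √23,279.5092 ≈ 152.576.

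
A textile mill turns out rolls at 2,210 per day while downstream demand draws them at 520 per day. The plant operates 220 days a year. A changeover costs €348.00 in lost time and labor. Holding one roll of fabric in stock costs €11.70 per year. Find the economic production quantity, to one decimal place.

Q* ≈ 2,983.2 rolls

Annual demand D = 520 × 220 = 114,400.
Production build-up factor (1 − d/p) = 1 − 520/2,210 = 0.7647.
Q* = √(2DS / (H(1 − d/p))) = √(2 × 114,400 × 348 / (11.7 × 0.7647)).
= √(79,622,400 / 8.9471) ≈ 2983.166.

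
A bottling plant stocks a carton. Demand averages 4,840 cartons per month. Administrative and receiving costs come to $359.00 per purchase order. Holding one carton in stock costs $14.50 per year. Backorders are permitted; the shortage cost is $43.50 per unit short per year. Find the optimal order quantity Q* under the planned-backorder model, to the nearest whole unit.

Q* ≈ 1,958 cartons

Annual demand D = 4,840 × 12 = 58,080.
With planned backorders, Q* = √(2DS/H) · √((H+B)/B).
√(2DS/H) = √(2 × 58,080 × 359 / 14.5) = 1695.866.
√((H+B)/B) = √((14.5+43.5)/43.5) = 1.1547.
Q* ≈ 1958.217.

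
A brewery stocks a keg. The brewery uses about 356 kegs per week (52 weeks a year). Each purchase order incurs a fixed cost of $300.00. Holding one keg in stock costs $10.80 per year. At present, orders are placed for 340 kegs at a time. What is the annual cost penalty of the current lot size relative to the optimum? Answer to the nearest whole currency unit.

Annual demand D = 356 × 52 = 18,512.
EOQ = √(2DS/H) = √(2 × 18,512 × 300 / 10.8) ≈ 1014.12.
Cost at Q* = (D/Q*)S + (Q*/2)H = √(2DSH) ≈ $10,952.52.
Cost at Q = 340: (18,512/340)×300 + (340/2)×10.8 = $16,334.12 + $1,836.00 = $18,170.12.
Excess = $18,170.12 − $10,952.52 = $7,217.59.

Extra cost ≈ $7,218 per year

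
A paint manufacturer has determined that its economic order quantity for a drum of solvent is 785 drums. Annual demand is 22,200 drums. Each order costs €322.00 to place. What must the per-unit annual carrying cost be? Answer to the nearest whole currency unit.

Invert the EOQ relation Q*² = 2DS/H.
From Q* = √(2DS/H): H = 2DS / Q*² = 2 × 22,200 × 322 / 785² = 23.2006.

H ≈ €23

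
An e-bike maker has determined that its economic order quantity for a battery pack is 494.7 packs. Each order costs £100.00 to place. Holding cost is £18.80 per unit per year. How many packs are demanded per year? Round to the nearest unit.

Invert the EOQ relation Q*² = 2DS/H.
From Q* = √(2DS/H): D = Q*²H / (2S) = 494.7² × 18.8 / (2 × 100) = 23004.440.

D ≈ 23,004 packs per year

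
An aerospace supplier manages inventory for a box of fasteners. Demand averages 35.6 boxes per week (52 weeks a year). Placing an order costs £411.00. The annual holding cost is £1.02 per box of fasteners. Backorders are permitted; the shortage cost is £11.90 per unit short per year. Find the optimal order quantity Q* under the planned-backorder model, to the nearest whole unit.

Q* ≈ 1,273 boxes

Annual demand D = 35.6 × 52 = 1,851.2.
With planned backorders, Q* = √(2DS/H) · √((H+B)/B).
√(2DS/H) = √(2 × 1,851.2 × 411 / 1.02) = 1221.413.
√((H+B)/B) = √((1.02+11.9)/11.9) = 1.0420.
Q* ≈ 1272.683.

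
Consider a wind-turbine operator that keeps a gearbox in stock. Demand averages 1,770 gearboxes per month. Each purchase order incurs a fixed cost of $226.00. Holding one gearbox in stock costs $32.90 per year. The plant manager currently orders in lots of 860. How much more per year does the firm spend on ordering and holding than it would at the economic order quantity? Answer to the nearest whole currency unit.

Extra cost ≈ $1,956 per year

Annual demand D = 1,770 × 12 = 21,240.
EOQ = √(2DS/H) = √(2 × 21,240 × 226 / 32.9) ≈ 540.19.
Cost at Q* = (D/Q*)S + (Q*/2)H = √(2DSH) ≈ $17,772.33.
Cost at Q = 860: (21,240/860)×226 + (860/2)×32.9 = $5,581.67 + $14,147.00 = $19,728.67.
Excess = $19,728.67 − $17,772.33 = $1,956.34.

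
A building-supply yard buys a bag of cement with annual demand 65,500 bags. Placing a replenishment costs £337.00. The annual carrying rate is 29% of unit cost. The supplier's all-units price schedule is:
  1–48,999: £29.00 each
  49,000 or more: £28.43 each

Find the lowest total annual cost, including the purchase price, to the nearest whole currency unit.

TC* ≈ £1,918,769

Holding cost per unit per year at price C is H = 0.29·C.
Candidates are each tier's EOQ (if it falls in that tier) and each price-break quantity.
EOQ at £29.00 = 2291.1 (feasible in tier 1): TC = 65,500×£29.00 + (65,500/2291.1)×337 + (2291.1/2)×0.29×£29.00 = £1,918,768.53.
EOQ at £28.43 = 2314.0 < 49000, so use break Q=49000: TC = 65,500×£28.43 + (65,500/49000.0)×337 + (49000.0/2)×0.29×£28.43 = £2,064,610.63.
Lowest total cost among the candidates is at Q = 2291.1.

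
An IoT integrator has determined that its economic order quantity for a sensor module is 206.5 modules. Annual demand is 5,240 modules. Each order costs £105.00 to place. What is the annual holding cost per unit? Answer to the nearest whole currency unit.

H ≈ £26

The basic EOQ model gives Q* = √(2DS/H); rearrange for the unknown.
From Q* = √(2DS/H): H = 2DS / Q*² = 2 × 5,240 × 105 / 206.5² = 25.8054.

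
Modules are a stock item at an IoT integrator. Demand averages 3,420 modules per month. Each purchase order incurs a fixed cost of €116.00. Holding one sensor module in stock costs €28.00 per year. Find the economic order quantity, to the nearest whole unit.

Q* ≈ 583 modules

Annual demand D = 3,420 × 12 = 41,040.
EOQ = √(2DS / H) = √(2 × 41,040 × 116 / 28).
= √(9,521,280 / 28) = √340,045.7143 ≈ 583.134.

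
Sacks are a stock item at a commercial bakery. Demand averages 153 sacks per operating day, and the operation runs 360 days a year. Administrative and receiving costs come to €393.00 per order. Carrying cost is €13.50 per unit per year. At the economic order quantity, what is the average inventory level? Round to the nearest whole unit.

Annual demand D = 153 × 360 = 55,080.
EOQ = √(2DS/H) = √(2 × 55,080 × 393 / 13.5) ≈ 1790.78.
Average inventory = Q*/2 ≈ 1790.78 / 2 = 895.388.

Average inventory ≈ 895 sacks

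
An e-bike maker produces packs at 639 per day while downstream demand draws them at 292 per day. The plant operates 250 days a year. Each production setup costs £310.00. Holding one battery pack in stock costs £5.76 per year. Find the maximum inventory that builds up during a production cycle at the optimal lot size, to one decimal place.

Annual demand D = 292 × 250 = 73,000.
Production build-up factor (1 − d/p) = 1 − 292/639 = 0.5430.
Q* = √(2DS / (H(1 − d/p))) = √(2 × 73,000 × 310 / (5.76 × 0.5430)).
= √(45,260,000 / 3.1279) ≈ 3803.923.
Maximum inventory = Q*(1 − d/p) = 3803.923 × 0.5430 ≈ 2065.667.

I_max ≈ 2,065.7 packs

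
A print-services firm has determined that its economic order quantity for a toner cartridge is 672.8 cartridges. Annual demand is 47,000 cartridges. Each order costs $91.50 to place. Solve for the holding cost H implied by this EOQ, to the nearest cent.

H ≈ $19.00

The basic EOQ model gives Q* = √(2DS/H); rearrange for the unknown.
From Q* = √(2DS/H): H = 2DS / Q*² = 2 × 47,000 × 91.5 / 672.8² = 19.0010.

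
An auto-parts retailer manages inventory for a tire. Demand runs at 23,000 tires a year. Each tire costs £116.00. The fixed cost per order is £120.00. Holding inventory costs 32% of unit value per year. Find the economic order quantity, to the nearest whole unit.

Q* ≈ 386 tires

Holding cost H = 0.32 × £116.00 = £37.1200 per unit per year.
EOQ = √(2DS / H) = √(2 × 23,000 × 120 / 37.12).
= √(5,520,000 / 37.12) = √148,706.8966 ≈ 385.625.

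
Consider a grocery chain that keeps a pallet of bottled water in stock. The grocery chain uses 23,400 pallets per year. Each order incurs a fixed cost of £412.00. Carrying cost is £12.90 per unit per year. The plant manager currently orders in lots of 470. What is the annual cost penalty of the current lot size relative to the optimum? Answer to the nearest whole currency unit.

Extra cost ≈ £7,773 per year

EOQ = √(2DS/H) = √(2 × 23,400 × 412 / 12.9) ≈ 1222.58.
Cost at Q* = (D/Q*)S + (Q*/2)H = √(2DSH) ≈ £15,771.26.
Cost at Q = 470: (23,400/470)×412 + (470/2)×12.9 = £20,512.34 + £3,031.50 = £23,543.84.
Excess = £23,543.84 − £15,771.26 = £7,772.58.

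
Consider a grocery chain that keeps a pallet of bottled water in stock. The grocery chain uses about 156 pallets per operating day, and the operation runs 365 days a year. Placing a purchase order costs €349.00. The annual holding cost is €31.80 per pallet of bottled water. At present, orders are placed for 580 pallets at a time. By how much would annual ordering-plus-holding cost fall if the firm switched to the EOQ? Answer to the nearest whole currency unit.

Extra cost ≈ €7,933 per year

Annual demand D = 156 × 365 = 56,940.
EOQ = √(2DS/H) = √(2 × 56,940 × 349 / 31.8) ≈ 1117.95.
Cost at Q* = (D/Q*)S + (Q*/2)H = √(2DSH) ≈ €35,550.85.
Cost at Q = 580: (56,940/580)×349 + (580/2)×31.8 = €34,262.17 + €9,222.00 = €43,484.17.
Excess = €43,484.17 − €35,550.85 = €7,933.32.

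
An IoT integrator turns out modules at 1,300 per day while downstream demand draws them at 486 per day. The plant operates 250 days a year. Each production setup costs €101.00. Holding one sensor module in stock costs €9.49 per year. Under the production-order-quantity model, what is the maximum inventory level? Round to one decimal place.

Annual demand D = 486 × 250 = 121,500.
Production build-up factor (1 − d/p) = 1 − 486/1,300 = 0.6262.
Q* = √(2DS / (H(1 − d/p))) = √(2 × 121,500 × 101 / (9.49 × 0.6262)).
= √(24,543,000 / 5.9422) ≈ 2032.311.
Maximum inventory = Q*(1 − d/p) = 2032.311 × 0.6262 ≈ 1272.539.

I_max ≈ 1,272.5 modules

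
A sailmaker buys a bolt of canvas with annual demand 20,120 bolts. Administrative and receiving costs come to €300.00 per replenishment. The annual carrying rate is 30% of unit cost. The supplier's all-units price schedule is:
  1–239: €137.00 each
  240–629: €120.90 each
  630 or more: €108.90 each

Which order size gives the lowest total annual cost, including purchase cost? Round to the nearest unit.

Holding cost per unit per year at price C is H = 0.30·C.
Evaluate total cost at each tier's feasible EOQ or, if the EOQ is below the tier, at the tier's minimum quantity.
Tier 1 (€137.00): EOQ = 542.0 exceeds tier's upper bound 239, so this tier is dominated.
EOQ at €120.90 = 576.9 (feasible in tier 2): TC = 20,120×€120.90 + (20,120/576.9)×300 + (576.9/2)×0.30×€120.90 = €2,453,432.90.
EOQ at €108.90 = 607.9 < 630, so use break Q=630: TC = 20,120×€108.90 + (20,120/630.0)×300 + (630.0/2)×0.30×€108.90 = €2,210,940.00.
Lowest total cost is €2,210,940.00 at Q = 630.0.

Q* ≈ 630 bolts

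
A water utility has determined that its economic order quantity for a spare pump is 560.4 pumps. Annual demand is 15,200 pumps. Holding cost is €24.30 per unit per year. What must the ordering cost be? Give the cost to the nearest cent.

The basic EOQ model gives Q* = √(2DS/H); rearrange for the unknown.
From Q* = √(2DS/H): S = Q*²H / (2D) = 560.4² × 24.3 / (2 × 15,200) = 251.0319.

S ≈ €251.03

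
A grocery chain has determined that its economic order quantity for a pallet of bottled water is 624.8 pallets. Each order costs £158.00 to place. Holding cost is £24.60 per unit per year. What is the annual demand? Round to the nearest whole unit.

D ≈ 30,390 pallets per year

The basic EOQ model gives Q* = √(2DS/H); rearrange for the unknown.
From Q* = √(2DS/H): D = Q*²H / (2S) = 624.8² × 24.6 / (2 × 158) = 30389.956.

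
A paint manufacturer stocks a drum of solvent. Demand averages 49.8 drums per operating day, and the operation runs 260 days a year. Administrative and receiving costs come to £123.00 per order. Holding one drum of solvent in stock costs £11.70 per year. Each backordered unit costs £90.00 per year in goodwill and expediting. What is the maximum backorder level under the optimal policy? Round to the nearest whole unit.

S* ≈ 64 drums

Annual demand D = 49.8 × 260 = 12,948.
With planned backorders, Q* = √(2DS/H) · √((H+B)/B).
√(2DS/H) = √(2 × 12,948 × 123 / 11.7) = 521.766.
√((H+B)/B) = √((11.7+90)/90) = 1.0630.
Q* ≈ 554.645.
S* = Q* · H/(H+B) = 554.645 × 11.7/101.7 ≈ 63.809.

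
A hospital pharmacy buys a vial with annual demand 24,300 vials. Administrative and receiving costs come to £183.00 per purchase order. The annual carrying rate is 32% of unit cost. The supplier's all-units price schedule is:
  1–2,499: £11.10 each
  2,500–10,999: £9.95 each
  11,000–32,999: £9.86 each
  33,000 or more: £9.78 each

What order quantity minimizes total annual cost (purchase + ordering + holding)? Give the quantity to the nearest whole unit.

Holding cost per unit per year at price C is H = 0.32·C.
For each price level, check whether its EOQ is feasible; otherwise the best quantity at that price is the breakpoint.
EOQ at £11.10 = 1582.4 (feasible in tier 1): TC = 24,300×£11.10 + (24,300/1582.4)×183 + (1582.4/2)×0.32×£11.10 = £275,350.57.
EOQ at £9.95 = 1671.3 < 2500, so use break Q=2500: TC = 24,300×£9.95 + (24,300/2500.0)×183 + (2500.0/2)×0.32×£9.95 = £247,543.76.
EOQ at £9.86 = 1678.9 < 11000, so use break Q=11000: TC = 24,300×£9.86 + (24,300/11000.0)×183 + (11000.0/2)×0.32×£9.86 = £257,355.86.
EOQ at £9.78 = 1685.8 < 33000, so use break Q=33000: TC = 24,300×£9.78 + (24,300/33000.0)×183 + (33000.0/2)×0.32×£9.78 = £289,427.15.
Lowest total cost is £247,543.76 at Q = 2500.0.

Q* ≈ 2,500 vials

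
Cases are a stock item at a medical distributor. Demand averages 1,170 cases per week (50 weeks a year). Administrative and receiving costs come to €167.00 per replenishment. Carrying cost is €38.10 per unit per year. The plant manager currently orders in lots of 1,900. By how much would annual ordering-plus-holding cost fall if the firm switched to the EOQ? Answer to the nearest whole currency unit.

Extra cost ≈ €14,052 per year

Annual demand D = 1,170 × 50 = 58,500.
EOQ = √(2DS/H) = √(2 × 58,500 × 167 / 38.1) ≈ 716.12.
Cost at Q* = (D/Q*)S + (Q*/2)H = √(2DSH) ≈ €27,284.35.
Cost at Q = 1,900: (58,500/1,900)×167 + (1,900/2)×38.1 = €5,141.84 + €36,195.00 = €41,336.84.
Excess = €41,336.84 − €27,284.35 = €14,052.49.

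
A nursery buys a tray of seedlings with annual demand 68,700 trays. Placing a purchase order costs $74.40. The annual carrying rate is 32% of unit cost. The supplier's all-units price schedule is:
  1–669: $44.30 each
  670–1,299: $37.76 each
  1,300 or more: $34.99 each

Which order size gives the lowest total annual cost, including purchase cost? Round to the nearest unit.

Q* ≈ 1,300 trays

Holding cost per unit per year at price C is H = 0.32·C.
Candidates are each tier's EOQ (if it falls in that tier) and each price-break quantity.
Tier 1 ($44.30): EOQ = 849.2 exceeds tier's upper bound 669, so this tier is dominated.
EOQ at $37.76 = 919.8 (feasible in tier 2): TC = 68,700×$37.76 + (68,700/919.8)×74.4 + (919.8/2)×0.32×$37.76 = $2,605,226.01.
EOQ at $34.99 = 955.5 < 1300, so use break Q=1300: TC = 68,700×$34.99 + (68,700/1300.0)×74.4 + (1300.0/2)×0.32×$34.99 = $2,415,022.67.
Lowest total cost is $2,415,022.67 at Q = 1300.0.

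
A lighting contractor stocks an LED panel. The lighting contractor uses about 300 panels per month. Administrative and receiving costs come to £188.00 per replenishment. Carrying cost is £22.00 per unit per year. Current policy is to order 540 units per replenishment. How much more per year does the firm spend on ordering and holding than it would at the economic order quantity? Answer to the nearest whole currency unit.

Annual demand D = 300 × 12 = 3,600.
EOQ = √(2DS/H) = √(2 × 3,600 × 188 / 22) ≈ 248.05.
Cost at Q* = (D/Q*)S + (Q*/2)H = √(2DSH) ≈ £5,457.03.
Cost at Q = 540: (3,600/540)×188 + (540/2)×22 = £1,253.33 + £5,940.00 = £7,193.33.
Excess = £7,193.33 − £5,457.03 = £1,736.30.

Extra cost ≈ £1,736 per year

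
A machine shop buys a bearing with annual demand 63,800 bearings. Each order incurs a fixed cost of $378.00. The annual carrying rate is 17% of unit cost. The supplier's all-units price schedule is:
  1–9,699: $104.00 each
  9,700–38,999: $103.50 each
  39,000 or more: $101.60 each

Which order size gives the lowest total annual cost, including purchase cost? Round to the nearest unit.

Holding cost per unit per year at price C is H = 0.17·C.
Evaluate total cost at each tier's feasible EOQ or, if the EOQ is below the tier, at the tier's minimum quantity.
EOQ at $104.00 = 1651.7 (feasible in tier 1): TC = 63,800×$104.00 + (63,800/1651.7)×378 + (1651.7/2)×0.17×$104.00 = $6,664,401.98.
EOQ at $103.50 = 1655.7 < 9700, so use break Q=9700: TC = 63,800×$103.50 + (63,800/9700.0)×378 + (9700.0/2)×0.17×$103.50 = $6,691,121.98.
EOQ at $101.60 = 1671.1 < 39000, so use break Q=39000: TC = 63,800×$101.60 + (63,800/39000.0)×378 + (39000.0/2)×0.17×$101.60 = $6,819,502.37.
Lowest total cost is $6,664,401.98 at Q = 1651.7.

Q* ≈ 1,652 bearings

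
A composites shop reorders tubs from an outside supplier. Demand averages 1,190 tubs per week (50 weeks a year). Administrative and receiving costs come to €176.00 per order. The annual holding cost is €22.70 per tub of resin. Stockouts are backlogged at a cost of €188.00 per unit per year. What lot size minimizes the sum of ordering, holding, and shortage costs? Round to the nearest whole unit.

Q* ≈ 1,017 tubs

Annual demand D = 1,190 × 50 = 59,500.
With planned backorders, Q* = √(2DS/H) · √((H+B)/B).
√(2DS/H) = √(2 × 59,500 × 176 / 22.7) = 960.543.
√((H+B)/B) = √((22.7+188)/188) = 1.0587.
Q* ≈ 1016.881.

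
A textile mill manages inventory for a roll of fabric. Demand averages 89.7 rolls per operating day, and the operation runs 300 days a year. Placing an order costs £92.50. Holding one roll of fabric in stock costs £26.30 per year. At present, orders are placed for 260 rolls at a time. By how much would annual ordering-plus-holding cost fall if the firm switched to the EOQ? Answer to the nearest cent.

Extra cost ≈ £1,550.26 per year

Annual demand D = 89.7 × 300 = 26,910.
EOQ = √(2DS/H) = √(2 × 26,910 × 92.5 / 26.3) ≈ 435.08.
Cost at Q* = (D/Q*)S + (Q*/2)H = √(2DSH) ≈ £11,442.49.
Cost at Q = 260: (26,910/260)×92.5 + (260/2)×26.3 = £9,573.75 + £3,419.00 = £12,992.75.
Excess = £12,992.75 − £11,442.49 = £1,550.26.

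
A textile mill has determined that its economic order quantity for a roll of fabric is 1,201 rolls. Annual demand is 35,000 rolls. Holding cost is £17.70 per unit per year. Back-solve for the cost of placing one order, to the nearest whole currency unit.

Squaring Q* = √(2DS/H) gives Q*² = 2DS/H.
From Q* = √(2DS/H): S = Q*²H / (2D) = 1,201² × 17.7 / (2 × 35,000) = 364.7214.

S ≈ £365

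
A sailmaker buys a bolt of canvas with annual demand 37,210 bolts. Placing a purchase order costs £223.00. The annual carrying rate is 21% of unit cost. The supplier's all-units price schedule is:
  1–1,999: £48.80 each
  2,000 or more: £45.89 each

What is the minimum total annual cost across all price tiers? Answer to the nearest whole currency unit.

TC* ≈ £1,721,353

Holding cost per unit per year at price C is H = 0.21·C.
Candidates are each tier's EOQ (if it falls in that tier) and each price-break quantity.
EOQ at £48.80 = 1272.6 (feasible in tier 1): TC = 37,210×£48.80 + (37,210/1272.6)×223 + (1272.6/2)×0.21×£48.80 = £1,828,889.18.
EOQ at £45.89 = 1312.3 < 2000, so use break Q=2000: TC = 37,210×£45.89 + (37,210/2000.0)×223 + (2000.0/2)×0.21×£45.89 = £1,721,352.71.
Lowest total cost among the candidates is at Q = 2000.0.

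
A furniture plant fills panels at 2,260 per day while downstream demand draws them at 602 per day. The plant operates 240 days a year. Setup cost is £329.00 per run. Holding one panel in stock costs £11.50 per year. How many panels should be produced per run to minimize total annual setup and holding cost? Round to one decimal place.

Q* ≈ 3,356.8 panels

Annual demand D = 602 × 240 = 144,480.
Production build-up factor (1 − d/p) = 1 − 602/2,260 = 0.7336.
Q* = √(2DS / (H(1 − d/p))) = √(2 × 144,480 × 329 / (11.5 × 0.7336)).
= √(95,067,840 / 8.4367) ≈ 3356.834.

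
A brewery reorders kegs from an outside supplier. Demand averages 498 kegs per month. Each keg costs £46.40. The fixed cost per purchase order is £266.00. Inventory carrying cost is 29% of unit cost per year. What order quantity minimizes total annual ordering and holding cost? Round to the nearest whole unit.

Q* ≈ 486 kegs

Annual demand D = 498 × 12 = 5,976.
Holding cost H = 0.29 × £46.40 = £13.4560 per unit per year.
EOQ = √(2DS / H) = √(2 × 5,976 × 266 / 13.456).
= √(3,179,232 / 13.456) = √236,268.7277 ≈ 486.075.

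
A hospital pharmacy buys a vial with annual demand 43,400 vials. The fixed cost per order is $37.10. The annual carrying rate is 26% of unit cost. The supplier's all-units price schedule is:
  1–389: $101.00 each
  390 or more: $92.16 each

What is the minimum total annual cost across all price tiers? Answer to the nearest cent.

Holding cost per unit per year at price C is H = 0.26·C.
For each price level, check whether its EOQ is feasible; otherwise the best quantity at that price is the breakpoint.
EOQ at $101.00 = 350.2 (feasible in tier 1): TC = 43,400×$101.00 + (43,400/350.2)×37.1 + (350.2/2)×0.26×$101.00 = $4,392,595.90.
EOQ at $92.16 = 366.6 < 390, so use break Q=390: TC = 43,400×$92.16 + (43,400/390.0)×37.1 + (390.0/2)×0.26×$92.16 = $4,008,545.08.
Lowest total cost among the candidates is at Q = 390.0.

TC* ≈ $4,008,545.08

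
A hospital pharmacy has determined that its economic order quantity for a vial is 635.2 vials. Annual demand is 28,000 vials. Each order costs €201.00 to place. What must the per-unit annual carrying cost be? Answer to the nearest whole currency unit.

H ≈ €28

Invert the EOQ relation Q*² = 2DS/H.
From Q* = √(2DS/H): H = 2DS / Q*² = 2 × 28,000 × 201 / 635.2² = 27.8974.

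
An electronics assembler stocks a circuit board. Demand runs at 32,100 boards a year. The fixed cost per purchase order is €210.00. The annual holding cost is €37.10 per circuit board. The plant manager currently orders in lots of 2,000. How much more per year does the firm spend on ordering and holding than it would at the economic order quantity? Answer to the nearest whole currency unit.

Extra cost ≈ €18,106 per year

EOQ = √(2DS/H) = √(2 × 32,100 × 210 / 37.1) ≈ 602.82.
Cost at Q* = (D/Q*)S + (Q*/2)H = √(2DSH) ≈ €22,364.75.
Cost at Q = 2,000: (32,100/2,000)×210 + (2,000/2)×37.1 = €3,370.50 + €37,100.00 = €40,470.50.
Excess = €40,470.50 − €22,364.75 = €18,105.75.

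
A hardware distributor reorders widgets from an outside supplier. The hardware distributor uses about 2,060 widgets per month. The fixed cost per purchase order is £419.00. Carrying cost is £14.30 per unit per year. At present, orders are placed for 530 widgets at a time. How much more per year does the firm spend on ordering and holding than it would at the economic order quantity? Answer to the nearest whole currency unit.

Extra cost ≈ £6,121 per year

Annual demand D = 2,060 × 12 = 24,720.
EOQ = √(2DS/H) = √(2 × 24,720 × 419 / 14.3) ≈ 1203.59.
Cost at Q* = (D/Q*)S + (Q*/2)H = √(2DSH) ≈ £17,211.32.
Cost at Q = 530: (24,720/530)×419 + (530/2)×14.3 = £19,542.79 + £3,789.50 = £23,332.29.
Excess = £23,332.29 − £17,211.32 = £6,120.97.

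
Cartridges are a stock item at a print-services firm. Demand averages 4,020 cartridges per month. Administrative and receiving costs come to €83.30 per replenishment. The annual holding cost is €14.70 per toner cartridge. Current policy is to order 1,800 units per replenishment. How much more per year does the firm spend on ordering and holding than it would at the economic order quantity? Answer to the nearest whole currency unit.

Extra cost ≈ €4,593 per year

Annual demand D = 4,020 × 12 = 48,240.
EOQ = √(2DS/H) = √(2 × 48,240 × 83.3 / 14.7) ≈ 739.41.
Cost at Q* = (D/Q*)S + (Q*/2)H = √(2DSH) ≈ €10,869.26.
Cost at Q = 1,800: (48,240/1,800)×83.3 + (1,800/2)×14.7 = €2,232.44 + €13,230.00 = €15,462.44.
Excess = €15,462.44 − €10,869.26 = €4,593.18.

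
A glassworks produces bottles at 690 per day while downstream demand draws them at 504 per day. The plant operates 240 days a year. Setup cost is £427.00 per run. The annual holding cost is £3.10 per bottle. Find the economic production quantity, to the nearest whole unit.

Q* ≈ 11,118 bottles

Annual demand D = 504 × 240 = 120,960.
Production build-up factor (1 − d/p) = 1 − 504/690 = 0.2696.
Q* = √(2DS / (H(1 − d/p))) = √(2 × 120,960 × 427 / (3.1 × 0.2696)).
= √(103,299,840 / 0.8357) ≈ 11118.266.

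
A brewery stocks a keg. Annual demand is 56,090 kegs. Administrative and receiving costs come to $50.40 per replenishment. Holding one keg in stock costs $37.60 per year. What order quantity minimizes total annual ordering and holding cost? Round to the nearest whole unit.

Q* ≈ 388 kegs

EOQ = √(2DS / H) = √(2 × 56,090 × 50.4 / 37.6).
= √(5,653,872 / 37.6) = √150,368.9362 ≈ 387.774.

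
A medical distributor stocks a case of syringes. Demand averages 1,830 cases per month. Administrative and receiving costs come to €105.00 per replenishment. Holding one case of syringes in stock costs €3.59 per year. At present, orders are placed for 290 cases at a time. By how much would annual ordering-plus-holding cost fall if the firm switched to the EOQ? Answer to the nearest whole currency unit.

Extra cost ≈ €4,403 per year

Annual demand D = 1,830 × 12 = 21,960.
EOQ = √(2DS/H) = √(2 × 21,960 × 105 / 3.59) ≈ 1133.39.
Cost at Q* = (D/Q*)S + (Q*/2)H = √(2DSH) ≈ €4,068.86.
Cost at Q = 290: (21,960/290)×105 + (290/2)×3.59 = €7,951.03 + €520.55 = €8,471.58.
Excess = €8,471.58 − €4,068.86 = €4,402.72.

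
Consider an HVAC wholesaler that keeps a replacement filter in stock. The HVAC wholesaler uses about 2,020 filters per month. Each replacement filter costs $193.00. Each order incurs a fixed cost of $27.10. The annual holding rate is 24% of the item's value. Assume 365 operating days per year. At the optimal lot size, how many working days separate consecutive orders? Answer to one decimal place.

Annual demand D = 2,020 × 12 = 24,240.
Holding cost H = 0.24 × $193.00 = $46.3200 per unit per year.
EOQ = √(2DS/H) = √(2 × 24,240 × 27.1 / 46.32) ≈ 168.42.
Cycle time = Q*/D × 365 = 168.42 / 24,240 × 365 ≈ 2.536 days.

T ≈ 2.5 days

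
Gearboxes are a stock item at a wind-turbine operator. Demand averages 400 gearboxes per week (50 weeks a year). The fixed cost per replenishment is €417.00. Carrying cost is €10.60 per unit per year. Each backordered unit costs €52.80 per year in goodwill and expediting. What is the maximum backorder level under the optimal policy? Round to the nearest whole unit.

Annual demand D = 400 × 50 = 20,000.
With planned backorders, Q* = √(2DS/H) · √((H+B)/B).
√(2DS/H) = √(2 × 20,000 × 417 / 10.6) = 1254.426.
√((H+B)/B) = √((10.6+52.8)/52.8) = 1.0958.
Q* ≈ 1374.589.
S* = Q* · H/(H+B) = 1374.589 × 10.6/63.4 ≈ 229.821.

S* ≈ 230 gearboxes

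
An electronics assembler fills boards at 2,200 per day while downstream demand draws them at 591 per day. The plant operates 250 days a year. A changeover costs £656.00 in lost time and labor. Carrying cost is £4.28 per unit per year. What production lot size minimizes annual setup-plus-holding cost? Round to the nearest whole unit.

Q* ≈ 7,869 boards

Annual demand D = 591 × 250 = 147,750.
Production build-up factor (1 − d/p) = 1 − 591/2,200 = 0.7314.
Q* = √(2DS / (H(1 − d/p))) = √(2 × 147,750 × 656 / (4.28 × 0.7314)).
= √(193,848,000 / 3.1302) ≈ 7869.409.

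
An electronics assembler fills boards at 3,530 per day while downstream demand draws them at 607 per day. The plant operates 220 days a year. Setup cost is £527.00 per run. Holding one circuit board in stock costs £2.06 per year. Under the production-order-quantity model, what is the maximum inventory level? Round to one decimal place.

Annual demand D = 607 × 220 = 133,540.
Production build-up factor (1 − d/p) = 1 − 607/3,530 = 0.8280.
Q* = √(2DS / (H(1 − d/p))) = √(2 × 133,540 × 527 / (2.06 × 0.8280)).
= √(140,751,160 / 1.7058) ≈ 9083.753.
Maximum inventory = Q*(1 − d/p) = 9083.753 × 0.8280 ≈ 7521.759.

I_max ≈ 7,521.8 boards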